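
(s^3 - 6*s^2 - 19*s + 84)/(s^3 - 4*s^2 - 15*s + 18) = (s^3 - 6*s^2 - 19*s + 84)/(s^3 - 4*s^2 - 15*s + 18)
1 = 1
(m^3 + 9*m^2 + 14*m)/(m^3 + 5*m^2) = (m^2 + 9*m + 14)/(m*(m + 5))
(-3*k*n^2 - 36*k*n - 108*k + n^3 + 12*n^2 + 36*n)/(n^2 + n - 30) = (-3*k*n - 18*k + n^2 + 6*n)/(n - 5)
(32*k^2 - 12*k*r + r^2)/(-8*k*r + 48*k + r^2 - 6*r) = (-4*k + r)/(r - 6)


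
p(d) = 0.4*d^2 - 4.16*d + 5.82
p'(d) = 0.8*d - 4.16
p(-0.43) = 7.68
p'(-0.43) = -4.50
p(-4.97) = 36.38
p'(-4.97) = -8.14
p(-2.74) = 20.22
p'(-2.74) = -6.35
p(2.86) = -2.81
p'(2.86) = -1.87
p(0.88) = 2.47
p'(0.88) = -3.46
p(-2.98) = 21.77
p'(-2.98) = -6.54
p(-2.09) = 16.26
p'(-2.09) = -5.83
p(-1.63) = 13.66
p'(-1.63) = -5.46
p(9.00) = 0.78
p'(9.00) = 3.04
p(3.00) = -3.06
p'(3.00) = -1.76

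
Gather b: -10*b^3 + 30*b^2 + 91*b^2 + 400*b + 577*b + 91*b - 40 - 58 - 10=-10*b^3 + 121*b^2 + 1068*b - 108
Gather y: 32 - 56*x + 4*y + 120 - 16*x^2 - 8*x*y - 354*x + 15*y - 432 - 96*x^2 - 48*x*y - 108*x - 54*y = -112*x^2 - 518*x + y*(-56*x - 35) - 280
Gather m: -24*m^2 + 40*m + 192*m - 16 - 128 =-24*m^2 + 232*m - 144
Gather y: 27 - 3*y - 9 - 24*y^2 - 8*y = -24*y^2 - 11*y + 18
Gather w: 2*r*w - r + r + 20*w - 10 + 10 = w*(2*r + 20)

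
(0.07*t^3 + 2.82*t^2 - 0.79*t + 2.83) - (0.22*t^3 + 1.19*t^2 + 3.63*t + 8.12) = -0.15*t^3 + 1.63*t^2 - 4.42*t - 5.29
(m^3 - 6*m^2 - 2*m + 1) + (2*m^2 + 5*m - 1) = m^3 - 4*m^2 + 3*m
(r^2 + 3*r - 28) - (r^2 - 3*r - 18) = 6*r - 10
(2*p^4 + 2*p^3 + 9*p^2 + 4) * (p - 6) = 2*p^5 - 10*p^4 - 3*p^3 - 54*p^2 + 4*p - 24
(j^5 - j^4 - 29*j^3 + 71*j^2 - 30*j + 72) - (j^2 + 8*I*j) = j^5 - j^4 - 29*j^3 + 70*j^2 - 30*j - 8*I*j + 72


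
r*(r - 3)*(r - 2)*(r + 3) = r^4 - 2*r^3 - 9*r^2 + 18*r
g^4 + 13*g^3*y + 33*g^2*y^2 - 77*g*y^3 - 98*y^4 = (g - 2*y)*(g + y)*(g + 7*y)^2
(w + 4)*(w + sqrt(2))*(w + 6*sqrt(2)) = w^3 + 4*w^2 + 7*sqrt(2)*w^2 + 12*w + 28*sqrt(2)*w + 48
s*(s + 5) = s^2 + 5*s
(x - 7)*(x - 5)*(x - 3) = x^3 - 15*x^2 + 71*x - 105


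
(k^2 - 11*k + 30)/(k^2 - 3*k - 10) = (k - 6)/(k + 2)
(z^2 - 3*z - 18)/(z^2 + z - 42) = (z + 3)/(z + 7)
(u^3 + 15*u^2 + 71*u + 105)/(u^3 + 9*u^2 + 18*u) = (u^2 + 12*u + 35)/(u*(u + 6))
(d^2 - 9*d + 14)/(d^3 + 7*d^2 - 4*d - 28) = (d - 7)/(d^2 + 9*d + 14)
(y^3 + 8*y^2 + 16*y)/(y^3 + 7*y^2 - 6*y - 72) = y*(y + 4)/(y^2 + 3*y - 18)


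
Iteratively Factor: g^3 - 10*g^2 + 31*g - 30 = (g - 3)*(g^2 - 7*g + 10) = (g - 3)*(g - 2)*(g - 5)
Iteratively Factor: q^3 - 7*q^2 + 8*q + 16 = (q - 4)*(q^2 - 3*q - 4) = (q - 4)^2*(q + 1)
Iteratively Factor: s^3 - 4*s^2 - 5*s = (s + 1)*(s^2 - 5*s) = (s - 5)*(s + 1)*(s)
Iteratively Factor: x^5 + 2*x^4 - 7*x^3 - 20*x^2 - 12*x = (x + 1)*(x^4 + x^3 - 8*x^2 - 12*x) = (x + 1)*(x + 2)*(x^3 - x^2 - 6*x) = (x + 1)*(x + 2)^2*(x^2 - 3*x) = (x - 3)*(x + 1)*(x + 2)^2*(x)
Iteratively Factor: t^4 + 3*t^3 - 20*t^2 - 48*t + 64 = (t + 4)*(t^3 - t^2 - 16*t + 16) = (t - 1)*(t + 4)*(t^2 - 16) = (t - 4)*(t - 1)*(t + 4)*(t + 4)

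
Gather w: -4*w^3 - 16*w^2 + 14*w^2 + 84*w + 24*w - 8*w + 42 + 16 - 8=-4*w^3 - 2*w^2 + 100*w + 50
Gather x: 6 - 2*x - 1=5 - 2*x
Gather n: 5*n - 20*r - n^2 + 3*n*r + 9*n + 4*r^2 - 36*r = -n^2 + n*(3*r + 14) + 4*r^2 - 56*r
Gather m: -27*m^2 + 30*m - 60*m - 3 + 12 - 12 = -27*m^2 - 30*m - 3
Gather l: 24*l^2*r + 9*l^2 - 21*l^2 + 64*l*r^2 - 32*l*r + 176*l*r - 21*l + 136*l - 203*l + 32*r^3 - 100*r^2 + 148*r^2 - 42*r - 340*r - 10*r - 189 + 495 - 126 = l^2*(24*r - 12) + l*(64*r^2 + 144*r - 88) + 32*r^3 + 48*r^2 - 392*r + 180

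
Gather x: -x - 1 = -x - 1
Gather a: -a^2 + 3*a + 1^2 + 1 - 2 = -a^2 + 3*a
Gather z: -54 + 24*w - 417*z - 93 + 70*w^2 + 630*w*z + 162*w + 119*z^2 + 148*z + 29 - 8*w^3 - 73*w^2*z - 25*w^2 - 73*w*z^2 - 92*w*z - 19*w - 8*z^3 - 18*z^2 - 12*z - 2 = -8*w^3 + 45*w^2 + 167*w - 8*z^3 + z^2*(101 - 73*w) + z*(-73*w^2 + 538*w - 281) - 120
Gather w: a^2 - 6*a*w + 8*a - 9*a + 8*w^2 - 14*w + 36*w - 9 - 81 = a^2 - a + 8*w^2 + w*(22 - 6*a) - 90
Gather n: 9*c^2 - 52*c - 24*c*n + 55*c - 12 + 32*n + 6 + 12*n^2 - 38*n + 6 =9*c^2 + 3*c + 12*n^2 + n*(-24*c - 6)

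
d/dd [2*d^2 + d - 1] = 4*d + 1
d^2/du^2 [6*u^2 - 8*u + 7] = 12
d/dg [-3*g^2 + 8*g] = 8 - 6*g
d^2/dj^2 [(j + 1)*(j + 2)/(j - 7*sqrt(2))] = 2*(21*sqrt(2) + 100)/(j^3 - 21*sqrt(2)*j^2 + 294*j - 686*sqrt(2))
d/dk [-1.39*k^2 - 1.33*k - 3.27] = -2.78*k - 1.33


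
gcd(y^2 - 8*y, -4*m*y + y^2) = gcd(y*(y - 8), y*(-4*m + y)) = y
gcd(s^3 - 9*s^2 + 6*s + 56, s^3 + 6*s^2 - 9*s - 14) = 1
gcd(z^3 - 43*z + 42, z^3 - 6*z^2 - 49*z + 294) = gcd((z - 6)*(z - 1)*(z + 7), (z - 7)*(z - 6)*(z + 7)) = z^2 + z - 42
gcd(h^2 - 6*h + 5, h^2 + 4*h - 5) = h - 1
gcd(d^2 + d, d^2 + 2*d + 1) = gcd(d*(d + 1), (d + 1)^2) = d + 1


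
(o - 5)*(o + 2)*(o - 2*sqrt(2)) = o^3 - 3*o^2 - 2*sqrt(2)*o^2 - 10*o + 6*sqrt(2)*o + 20*sqrt(2)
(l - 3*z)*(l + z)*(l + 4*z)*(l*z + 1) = l^4*z + 2*l^3*z^2 + l^3 - 11*l^2*z^3 + 2*l^2*z - 12*l*z^4 - 11*l*z^2 - 12*z^3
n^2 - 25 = (n - 5)*(n + 5)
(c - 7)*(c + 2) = c^2 - 5*c - 14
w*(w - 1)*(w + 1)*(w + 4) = w^4 + 4*w^3 - w^2 - 4*w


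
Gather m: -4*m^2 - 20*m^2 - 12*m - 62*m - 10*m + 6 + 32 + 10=-24*m^2 - 84*m + 48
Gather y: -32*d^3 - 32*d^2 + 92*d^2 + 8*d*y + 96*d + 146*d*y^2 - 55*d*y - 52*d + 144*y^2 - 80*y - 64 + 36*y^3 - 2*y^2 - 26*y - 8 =-32*d^3 + 60*d^2 + 44*d + 36*y^3 + y^2*(146*d + 142) + y*(-47*d - 106) - 72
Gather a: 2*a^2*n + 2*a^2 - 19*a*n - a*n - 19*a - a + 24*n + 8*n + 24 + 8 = a^2*(2*n + 2) + a*(-20*n - 20) + 32*n + 32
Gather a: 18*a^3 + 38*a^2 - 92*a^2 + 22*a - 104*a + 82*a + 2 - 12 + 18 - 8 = 18*a^3 - 54*a^2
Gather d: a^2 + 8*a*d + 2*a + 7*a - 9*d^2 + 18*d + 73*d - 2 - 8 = a^2 + 9*a - 9*d^2 + d*(8*a + 91) - 10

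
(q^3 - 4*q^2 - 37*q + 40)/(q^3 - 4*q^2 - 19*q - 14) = (-q^3 + 4*q^2 + 37*q - 40)/(-q^3 + 4*q^2 + 19*q + 14)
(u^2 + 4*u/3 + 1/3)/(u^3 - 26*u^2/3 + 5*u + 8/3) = (u + 1)/(u^2 - 9*u + 8)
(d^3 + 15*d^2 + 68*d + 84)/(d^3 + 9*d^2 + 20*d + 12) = (d + 7)/(d + 1)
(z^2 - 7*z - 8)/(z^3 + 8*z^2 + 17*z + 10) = (z - 8)/(z^2 + 7*z + 10)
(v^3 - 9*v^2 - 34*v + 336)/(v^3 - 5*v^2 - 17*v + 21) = (v^2 - 2*v - 48)/(v^2 + 2*v - 3)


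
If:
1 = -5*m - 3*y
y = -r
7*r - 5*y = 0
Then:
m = -1/5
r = 0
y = 0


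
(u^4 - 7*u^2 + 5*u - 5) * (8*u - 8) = 8*u^5 - 8*u^4 - 56*u^3 + 96*u^2 - 80*u + 40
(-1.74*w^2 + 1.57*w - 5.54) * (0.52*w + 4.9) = -0.9048*w^3 - 7.7096*w^2 + 4.8122*w - 27.146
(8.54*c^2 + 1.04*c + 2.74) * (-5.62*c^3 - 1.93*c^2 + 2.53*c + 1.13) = -47.9948*c^5 - 22.327*c^4 + 4.2002*c^3 + 6.9932*c^2 + 8.1074*c + 3.0962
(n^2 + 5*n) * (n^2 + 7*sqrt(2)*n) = n^4 + 5*n^3 + 7*sqrt(2)*n^3 + 35*sqrt(2)*n^2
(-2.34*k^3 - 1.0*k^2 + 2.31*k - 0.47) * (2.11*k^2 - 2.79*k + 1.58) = -4.9374*k^5 + 4.4186*k^4 + 3.9669*k^3 - 9.0166*k^2 + 4.9611*k - 0.7426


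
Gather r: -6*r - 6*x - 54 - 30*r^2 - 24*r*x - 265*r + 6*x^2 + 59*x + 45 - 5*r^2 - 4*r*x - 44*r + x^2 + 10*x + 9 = -35*r^2 + r*(-28*x - 315) + 7*x^2 + 63*x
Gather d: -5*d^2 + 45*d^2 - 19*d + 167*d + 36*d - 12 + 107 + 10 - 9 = 40*d^2 + 184*d + 96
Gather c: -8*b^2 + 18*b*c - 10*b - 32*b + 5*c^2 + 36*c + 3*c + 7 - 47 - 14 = -8*b^2 - 42*b + 5*c^2 + c*(18*b + 39) - 54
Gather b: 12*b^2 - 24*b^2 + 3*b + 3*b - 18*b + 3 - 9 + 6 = -12*b^2 - 12*b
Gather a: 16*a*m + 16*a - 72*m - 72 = a*(16*m + 16) - 72*m - 72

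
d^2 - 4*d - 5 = (d - 5)*(d + 1)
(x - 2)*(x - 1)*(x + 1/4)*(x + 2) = x^4 - 3*x^3/4 - 17*x^2/4 + 3*x + 1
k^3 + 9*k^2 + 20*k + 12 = (k + 1)*(k + 2)*(k + 6)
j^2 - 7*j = j*(j - 7)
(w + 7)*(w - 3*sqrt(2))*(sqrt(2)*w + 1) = sqrt(2)*w^3 - 5*w^2 + 7*sqrt(2)*w^2 - 35*w - 3*sqrt(2)*w - 21*sqrt(2)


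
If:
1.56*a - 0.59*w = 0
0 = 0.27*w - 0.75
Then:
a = 1.05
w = 2.78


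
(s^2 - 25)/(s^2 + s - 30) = (s + 5)/(s + 6)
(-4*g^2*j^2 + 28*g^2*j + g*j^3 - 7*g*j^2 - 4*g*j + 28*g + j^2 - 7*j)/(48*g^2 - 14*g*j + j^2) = (-4*g^2*j^2 + 28*g^2*j + g*j^3 - 7*g*j^2 - 4*g*j + 28*g + j^2 - 7*j)/(48*g^2 - 14*g*j + j^2)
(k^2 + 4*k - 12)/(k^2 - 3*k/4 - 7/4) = 4*(-k^2 - 4*k + 12)/(-4*k^2 + 3*k + 7)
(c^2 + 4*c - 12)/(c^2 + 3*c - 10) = (c + 6)/(c + 5)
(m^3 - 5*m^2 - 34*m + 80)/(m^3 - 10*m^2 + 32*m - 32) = (m^2 - 3*m - 40)/(m^2 - 8*m + 16)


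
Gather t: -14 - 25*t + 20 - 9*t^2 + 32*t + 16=-9*t^2 + 7*t + 22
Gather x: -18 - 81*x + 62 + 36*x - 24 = 20 - 45*x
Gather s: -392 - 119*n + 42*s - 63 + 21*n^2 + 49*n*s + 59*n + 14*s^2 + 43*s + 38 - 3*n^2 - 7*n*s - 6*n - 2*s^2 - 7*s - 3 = 18*n^2 - 66*n + 12*s^2 + s*(42*n + 78) - 420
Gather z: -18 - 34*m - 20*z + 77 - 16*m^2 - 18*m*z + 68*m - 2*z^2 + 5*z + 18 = -16*m^2 + 34*m - 2*z^2 + z*(-18*m - 15) + 77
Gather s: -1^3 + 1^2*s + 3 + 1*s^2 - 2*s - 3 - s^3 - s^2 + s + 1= -s^3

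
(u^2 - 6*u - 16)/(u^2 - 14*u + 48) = (u + 2)/(u - 6)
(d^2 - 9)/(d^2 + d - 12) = (d + 3)/(d + 4)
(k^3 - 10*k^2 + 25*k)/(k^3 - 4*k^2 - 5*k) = (k - 5)/(k + 1)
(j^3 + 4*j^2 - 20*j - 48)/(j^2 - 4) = (j^2 + 2*j - 24)/(j - 2)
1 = 1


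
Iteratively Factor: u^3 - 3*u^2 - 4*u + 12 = (u + 2)*(u^2 - 5*u + 6) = (u - 3)*(u + 2)*(u - 2)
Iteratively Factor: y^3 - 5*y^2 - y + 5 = (y - 5)*(y^2 - 1) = (y - 5)*(y + 1)*(y - 1)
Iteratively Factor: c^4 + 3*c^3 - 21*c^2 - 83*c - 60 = (c + 4)*(c^3 - c^2 - 17*c - 15) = (c + 3)*(c + 4)*(c^2 - 4*c - 5) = (c - 5)*(c + 3)*(c + 4)*(c + 1)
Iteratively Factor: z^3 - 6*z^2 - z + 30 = (z - 3)*(z^2 - 3*z - 10) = (z - 5)*(z - 3)*(z + 2)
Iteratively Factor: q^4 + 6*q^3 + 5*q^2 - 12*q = (q + 3)*(q^3 + 3*q^2 - 4*q) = (q + 3)*(q + 4)*(q^2 - q) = (q - 1)*(q + 3)*(q + 4)*(q)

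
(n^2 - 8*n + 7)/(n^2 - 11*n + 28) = (n - 1)/(n - 4)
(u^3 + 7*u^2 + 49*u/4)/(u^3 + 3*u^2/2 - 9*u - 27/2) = u*(4*u^2 + 28*u + 49)/(2*(2*u^3 + 3*u^2 - 18*u - 27))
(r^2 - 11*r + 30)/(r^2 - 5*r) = (r - 6)/r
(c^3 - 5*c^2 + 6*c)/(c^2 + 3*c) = (c^2 - 5*c + 6)/(c + 3)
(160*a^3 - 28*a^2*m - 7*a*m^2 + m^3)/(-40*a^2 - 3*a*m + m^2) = -4*a + m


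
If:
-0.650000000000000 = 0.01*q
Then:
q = -65.00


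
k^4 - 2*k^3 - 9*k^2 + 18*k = k*(k - 3)*(k - 2)*(k + 3)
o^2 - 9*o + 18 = (o - 6)*(o - 3)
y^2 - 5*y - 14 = (y - 7)*(y + 2)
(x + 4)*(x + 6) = x^2 + 10*x + 24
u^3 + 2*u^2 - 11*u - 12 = (u - 3)*(u + 1)*(u + 4)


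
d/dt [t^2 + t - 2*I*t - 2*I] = 2*t + 1 - 2*I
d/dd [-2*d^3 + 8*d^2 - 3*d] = -6*d^2 + 16*d - 3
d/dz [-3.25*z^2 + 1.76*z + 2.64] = 1.76 - 6.5*z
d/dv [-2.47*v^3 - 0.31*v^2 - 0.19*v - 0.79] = -7.41*v^2 - 0.62*v - 0.19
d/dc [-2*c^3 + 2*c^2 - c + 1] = -6*c^2 + 4*c - 1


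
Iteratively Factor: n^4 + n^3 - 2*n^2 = (n)*(n^3 + n^2 - 2*n) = n^2*(n^2 + n - 2) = n^2*(n + 2)*(n - 1)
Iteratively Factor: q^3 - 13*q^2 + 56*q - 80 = (q - 5)*(q^2 - 8*q + 16) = (q - 5)*(q - 4)*(q - 4)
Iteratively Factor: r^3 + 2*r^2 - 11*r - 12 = (r + 1)*(r^2 + r - 12) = (r + 1)*(r + 4)*(r - 3)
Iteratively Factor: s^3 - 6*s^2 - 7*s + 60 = (s - 4)*(s^2 - 2*s - 15) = (s - 4)*(s + 3)*(s - 5)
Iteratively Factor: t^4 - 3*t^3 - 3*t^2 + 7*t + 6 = (t + 1)*(t^3 - 4*t^2 + t + 6) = (t + 1)^2*(t^2 - 5*t + 6) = (t - 3)*(t + 1)^2*(t - 2)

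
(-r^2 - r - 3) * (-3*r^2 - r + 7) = 3*r^4 + 4*r^3 + 3*r^2 - 4*r - 21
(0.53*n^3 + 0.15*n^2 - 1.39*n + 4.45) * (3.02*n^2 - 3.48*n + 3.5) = 1.6006*n^5 - 1.3914*n^4 - 2.8648*n^3 + 18.8012*n^2 - 20.351*n + 15.575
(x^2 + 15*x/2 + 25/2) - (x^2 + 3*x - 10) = 9*x/2 + 45/2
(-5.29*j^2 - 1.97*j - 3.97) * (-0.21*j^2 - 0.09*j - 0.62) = 1.1109*j^4 + 0.8898*j^3 + 4.2908*j^2 + 1.5787*j + 2.4614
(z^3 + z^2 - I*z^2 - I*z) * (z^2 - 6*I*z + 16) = z^5 + z^4 - 7*I*z^4 + 10*z^3 - 7*I*z^3 + 10*z^2 - 16*I*z^2 - 16*I*z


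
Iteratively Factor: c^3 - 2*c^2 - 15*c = (c)*(c^2 - 2*c - 15) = c*(c - 5)*(c + 3)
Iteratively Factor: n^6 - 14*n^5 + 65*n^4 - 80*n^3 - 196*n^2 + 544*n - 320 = (n - 2)*(n^5 - 12*n^4 + 41*n^3 + 2*n^2 - 192*n + 160) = (n - 4)*(n - 2)*(n^4 - 8*n^3 + 9*n^2 + 38*n - 40) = (n - 5)*(n - 4)*(n - 2)*(n^3 - 3*n^2 - 6*n + 8) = (n - 5)*(n - 4)^2*(n - 2)*(n^2 + n - 2) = (n - 5)*(n - 4)^2*(n - 2)*(n + 2)*(n - 1)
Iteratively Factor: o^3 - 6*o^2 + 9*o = (o - 3)*(o^2 - 3*o) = o*(o - 3)*(o - 3)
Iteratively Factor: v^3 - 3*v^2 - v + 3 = (v + 1)*(v^2 - 4*v + 3) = (v - 1)*(v + 1)*(v - 3)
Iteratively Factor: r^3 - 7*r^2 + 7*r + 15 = (r + 1)*(r^2 - 8*r + 15) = (r - 5)*(r + 1)*(r - 3)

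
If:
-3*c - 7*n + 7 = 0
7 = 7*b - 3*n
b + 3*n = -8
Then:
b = -1/8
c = 203/24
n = -21/8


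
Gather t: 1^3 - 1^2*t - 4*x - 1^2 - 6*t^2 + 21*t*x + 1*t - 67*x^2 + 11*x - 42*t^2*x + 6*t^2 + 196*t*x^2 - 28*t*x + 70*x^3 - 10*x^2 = -42*t^2*x + t*(196*x^2 - 7*x) + 70*x^3 - 77*x^2 + 7*x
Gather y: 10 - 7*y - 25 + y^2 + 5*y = y^2 - 2*y - 15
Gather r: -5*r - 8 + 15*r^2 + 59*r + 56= 15*r^2 + 54*r + 48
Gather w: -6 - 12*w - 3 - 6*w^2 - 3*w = -6*w^2 - 15*w - 9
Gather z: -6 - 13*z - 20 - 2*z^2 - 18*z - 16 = -2*z^2 - 31*z - 42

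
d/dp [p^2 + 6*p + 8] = 2*p + 6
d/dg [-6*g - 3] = -6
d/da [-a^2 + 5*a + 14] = 5 - 2*a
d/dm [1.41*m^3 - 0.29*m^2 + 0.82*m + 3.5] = 4.23*m^2 - 0.58*m + 0.82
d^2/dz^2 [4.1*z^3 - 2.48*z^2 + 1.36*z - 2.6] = 24.6*z - 4.96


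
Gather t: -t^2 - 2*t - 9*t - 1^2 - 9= -t^2 - 11*t - 10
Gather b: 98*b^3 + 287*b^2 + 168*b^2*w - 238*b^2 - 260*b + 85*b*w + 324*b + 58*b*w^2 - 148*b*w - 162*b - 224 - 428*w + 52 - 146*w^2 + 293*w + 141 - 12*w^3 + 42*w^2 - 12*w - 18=98*b^3 + b^2*(168*w + 49) + b*(58*w^2 - 63*w - 98) - 12*w^3 - 104*w^2 - 147*w - 49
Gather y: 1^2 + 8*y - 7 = 8*y - 6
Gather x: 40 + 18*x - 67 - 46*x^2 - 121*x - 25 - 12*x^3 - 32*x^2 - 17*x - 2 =-12*x^3 - 78*x^2 - 120*x - 54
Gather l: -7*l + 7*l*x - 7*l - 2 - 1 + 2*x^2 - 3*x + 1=l*(7*x - 14) + 2*x^2 - 3*x - 2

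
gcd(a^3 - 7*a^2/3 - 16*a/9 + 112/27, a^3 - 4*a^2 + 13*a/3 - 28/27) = a^2 - 11*a/3 + 28/9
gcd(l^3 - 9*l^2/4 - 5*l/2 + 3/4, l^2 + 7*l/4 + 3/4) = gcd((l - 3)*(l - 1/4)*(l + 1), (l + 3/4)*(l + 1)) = l + 1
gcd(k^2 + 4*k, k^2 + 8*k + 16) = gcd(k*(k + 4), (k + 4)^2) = k + 4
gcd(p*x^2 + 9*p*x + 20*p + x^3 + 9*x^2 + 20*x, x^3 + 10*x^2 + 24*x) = x + 4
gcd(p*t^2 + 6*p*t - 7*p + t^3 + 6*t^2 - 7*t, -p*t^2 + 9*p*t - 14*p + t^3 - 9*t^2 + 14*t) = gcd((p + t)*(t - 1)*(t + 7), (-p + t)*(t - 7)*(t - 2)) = 1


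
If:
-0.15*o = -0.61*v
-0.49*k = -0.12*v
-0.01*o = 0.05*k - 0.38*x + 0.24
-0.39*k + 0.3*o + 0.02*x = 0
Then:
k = -0.00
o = -0.05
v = -0.01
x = 0.63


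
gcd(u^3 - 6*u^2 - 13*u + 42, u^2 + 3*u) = u + 3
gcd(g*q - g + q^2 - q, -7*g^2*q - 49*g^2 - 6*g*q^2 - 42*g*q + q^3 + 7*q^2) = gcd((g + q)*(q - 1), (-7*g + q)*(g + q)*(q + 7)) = g + q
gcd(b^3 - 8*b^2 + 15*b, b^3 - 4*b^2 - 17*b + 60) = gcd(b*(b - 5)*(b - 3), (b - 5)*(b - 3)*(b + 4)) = b^2 - 8*b + 15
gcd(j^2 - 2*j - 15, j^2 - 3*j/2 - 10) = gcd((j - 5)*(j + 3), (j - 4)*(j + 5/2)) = 1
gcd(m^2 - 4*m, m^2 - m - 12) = m - 4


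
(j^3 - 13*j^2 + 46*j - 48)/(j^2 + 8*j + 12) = (j^3 - 13*j^2 + 46*j - 48)/(j^2 + 8*j + 12)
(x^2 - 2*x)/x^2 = (x - 2)/x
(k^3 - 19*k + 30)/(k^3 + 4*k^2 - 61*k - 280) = (k^2 - 5*k + 6)/(k^2 - k - 56)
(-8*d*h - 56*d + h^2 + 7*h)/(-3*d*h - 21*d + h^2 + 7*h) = (8*d - h)/(3*d - h)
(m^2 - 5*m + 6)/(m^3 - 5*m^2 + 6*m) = 1/m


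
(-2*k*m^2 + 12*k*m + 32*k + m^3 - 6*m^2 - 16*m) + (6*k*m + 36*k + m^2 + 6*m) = -2*k*m^2 + 18*k*m + 68*k + m^3 - 5*m^2 - 10*m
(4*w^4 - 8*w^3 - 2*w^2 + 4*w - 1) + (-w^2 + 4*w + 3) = 4*w^4 - 8*w^3 - 3*w^2 + 8*w + 2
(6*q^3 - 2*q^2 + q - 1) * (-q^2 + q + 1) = -6*q^5 + 8*q^4 + 3*q^3 - 1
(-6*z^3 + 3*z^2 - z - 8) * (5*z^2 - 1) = -30*z^5 + 15*z^4 + z^3 - 43*z^2 + z + 8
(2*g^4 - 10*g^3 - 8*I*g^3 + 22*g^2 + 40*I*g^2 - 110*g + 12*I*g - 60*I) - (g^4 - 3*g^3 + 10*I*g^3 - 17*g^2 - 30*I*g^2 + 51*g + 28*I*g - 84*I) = g^4 - 7*g^3 - 18*I*g^3 + 39*g^2 + 70*I*g^2 - 161*g - 16*I*g + 24*I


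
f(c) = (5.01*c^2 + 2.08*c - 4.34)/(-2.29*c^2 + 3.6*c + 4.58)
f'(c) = (4.58*c - 3.6)*(5.01*c^2 + 2.08*c - 4.34)/(-2.29*c^2 + 3.6*c + 4.58)^2 + (10.02*c + 2.08)/(-2.29*c^2 + 3.6*c + 4.58) = (22.7992*c^2 + 26.0144*c + 25.1504)/(5.2441*c^4 - 16.488*c^3 - 8.0164*c^2 + 32.976*c + 20.9764)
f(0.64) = -0.16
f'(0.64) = 1.45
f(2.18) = 15.54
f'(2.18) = 79.69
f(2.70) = -15.79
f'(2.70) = 45.64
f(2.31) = 40.22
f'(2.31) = 452.32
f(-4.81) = -1.55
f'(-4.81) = 0.10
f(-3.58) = -1.39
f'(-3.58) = 0.16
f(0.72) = -0.04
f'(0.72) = 1.56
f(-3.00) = -1.29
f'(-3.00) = 0.21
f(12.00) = -2.63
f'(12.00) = 0.05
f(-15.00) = -1.93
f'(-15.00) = 0.01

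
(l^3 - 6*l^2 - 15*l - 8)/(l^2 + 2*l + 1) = l - 8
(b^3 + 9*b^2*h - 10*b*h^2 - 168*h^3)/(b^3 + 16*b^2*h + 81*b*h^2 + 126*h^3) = (b - 4*h)/(b + 3*h)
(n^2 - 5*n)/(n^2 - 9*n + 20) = n/(n - 4)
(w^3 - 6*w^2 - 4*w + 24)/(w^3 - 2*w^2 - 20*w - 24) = (w - 2)/(w + 2)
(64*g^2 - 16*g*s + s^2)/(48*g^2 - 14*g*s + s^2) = (-8*g + s)/(-6*g + s)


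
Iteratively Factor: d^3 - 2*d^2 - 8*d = (d + 2)*(d^2 - 4*d) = d*(d + 2)*(d - 4)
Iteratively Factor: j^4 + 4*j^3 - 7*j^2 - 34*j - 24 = (j + 4)*(j^3 - 7*j - 6) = (j + 1)*(j + 4)*(j^2 - j - 6) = (j - 3)*(j + 1)*(j + 4)*(j + 2)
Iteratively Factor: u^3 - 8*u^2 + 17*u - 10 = (u - 1)*(u^2 - 7*u + 10) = (u - 2)*(u - 1)*(u - 5)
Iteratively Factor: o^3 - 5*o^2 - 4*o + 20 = (o - 2)*(o^2 - 3*o - 10) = (o - 5)*(o - 2)*(o + 2)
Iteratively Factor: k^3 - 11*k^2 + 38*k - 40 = (k - 5)*(k^2 - 6*k + 8) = (k - 5)*(k - 4)*(k - 2)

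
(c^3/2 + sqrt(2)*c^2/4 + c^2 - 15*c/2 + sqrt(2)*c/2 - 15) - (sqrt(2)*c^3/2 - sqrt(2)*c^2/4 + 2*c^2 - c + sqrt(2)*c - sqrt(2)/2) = -sqrt(2)*c^3/2 + c^3/2 - c^2 + sqrt(2)*c^2/2 - 13*c/2 - sqrt(2)*c/2 - 15 + sqrt(2)/2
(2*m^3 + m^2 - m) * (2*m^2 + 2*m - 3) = 4*m^5 + 6*m^4 - 6*m^3 - 5*m^2 + 3*m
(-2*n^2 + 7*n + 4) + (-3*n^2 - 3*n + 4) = -5*n^2 + 4*n + 8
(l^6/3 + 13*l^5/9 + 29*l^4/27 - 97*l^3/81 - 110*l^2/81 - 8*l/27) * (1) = l^6/3 + 13*l^5/9 + 29*l^4/27 - 97*l^3/81 - 110*l^2/81 - 8*l/27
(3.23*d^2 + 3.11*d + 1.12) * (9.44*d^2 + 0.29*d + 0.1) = 30.4912*d^4 + 30.2951*d^3 + 11.7977*d^2 + 0.6358*d + 0.112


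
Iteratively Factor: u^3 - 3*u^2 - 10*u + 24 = (u - 2)*(u^2 - u - 12) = (u - 2)*(u + 3)*(u - 4)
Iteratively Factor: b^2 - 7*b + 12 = (b - 3)*(b - 4)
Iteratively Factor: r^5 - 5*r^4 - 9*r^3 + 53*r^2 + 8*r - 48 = (r - 4)*(r^4 - r^3 - 13*r^2 + r + 12) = (r - 4)*(r + 1)*(r^3 - 2*r^2 - 11*r + 12) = (r - 4)^2*(r + 1)*(r^2 + 2*r - 3) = (r - 4)^2*(r + 1)*(r + 3)*(r - 1)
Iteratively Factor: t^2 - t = (t)*(t - 1)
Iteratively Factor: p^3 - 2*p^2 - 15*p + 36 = (p - 3)*(p^2 + p - 12) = (p - 3)^2*(p + 4)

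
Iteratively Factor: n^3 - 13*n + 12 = (n - 3)*(n^2 + 3*n - 4) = (n - 3)*(n + 4)*(n - 1)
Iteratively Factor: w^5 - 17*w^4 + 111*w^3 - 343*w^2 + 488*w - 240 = (w - 5)*(w^4 - 12*w^3 + 51*w^2 - 88*w + 48) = (w - 5)*(w - 4)*(w^3 - 8*w^2 + 19*w - 12) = (w - 5)*(w - 4)^2*(w^2 - 4*w + 3) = (w - 5)*(w - 4)^2*(w - 1)*(w - 3)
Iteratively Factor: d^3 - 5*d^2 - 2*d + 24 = (d - 4)*(d^2 - d - 6) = (d - 4)*(d + 2)*(d - 3)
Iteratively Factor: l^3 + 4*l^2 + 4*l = (l)*(l^2 + 4*l + 4) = l*(l + 2)*(l + 2)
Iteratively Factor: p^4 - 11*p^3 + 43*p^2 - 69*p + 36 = (p - 1)*(p^3 - 10*p^2 + 33*p - 36) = (p - 4)*(p - 1)*(p^2 - 6*p + 9) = (p - 4)*(p - 3)*(p - 1)*(p - 3)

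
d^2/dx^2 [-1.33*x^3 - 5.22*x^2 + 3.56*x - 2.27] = -7.98*x - 10.44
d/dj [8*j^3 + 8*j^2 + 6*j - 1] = 24*j^2 + 16*j + 6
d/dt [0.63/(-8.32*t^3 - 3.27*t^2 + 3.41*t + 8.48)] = (15.7248*t^2 + 4.1202*t - 2.1483)/(8.32*t^3 + 3.27*t^2 - 3.41*t - 8.48)^2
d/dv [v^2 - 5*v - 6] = 2*v - 5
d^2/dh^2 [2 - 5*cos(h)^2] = 10*cos(2*h)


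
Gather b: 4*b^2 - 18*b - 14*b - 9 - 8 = 4*b^2 - 32*b - 17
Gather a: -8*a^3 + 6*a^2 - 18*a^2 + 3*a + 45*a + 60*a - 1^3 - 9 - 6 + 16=-8*a^3 - 12*a^2 + 108*a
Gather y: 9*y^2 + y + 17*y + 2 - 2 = 9*y^2 + 18*y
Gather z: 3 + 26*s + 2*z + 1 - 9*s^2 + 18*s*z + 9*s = -9*s^2 + 35*s + z*(18*s + 2) + 4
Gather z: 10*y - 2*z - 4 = 10*y - 2*z - 4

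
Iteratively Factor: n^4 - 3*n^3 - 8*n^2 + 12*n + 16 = (n - 4)*(n^3 + n^2 - 4*n - 4) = (n - 4)*(n - 2)*(n^2 + 3*n + 2) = (n - 4)*(n - 2)*(n + 1)*(n + 2)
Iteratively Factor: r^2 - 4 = (r - 2)*(r + 2)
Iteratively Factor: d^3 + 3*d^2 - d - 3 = (d - 1)*(d^2 + 4*d + 3) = (d - 1)*(d + 3)*(d + 1)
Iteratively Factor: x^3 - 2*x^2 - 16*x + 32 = (x - 4)*(x^2 + 2*x - 8) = (x - 4)*(x + 4)*(x - 2)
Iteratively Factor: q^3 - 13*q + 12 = (q - 3)*(q^2 + 3*q - 4) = (q - 3)*(q + 4)*(q - 1)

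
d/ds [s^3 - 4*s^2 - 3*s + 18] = 3*s^2 - 8*s - 3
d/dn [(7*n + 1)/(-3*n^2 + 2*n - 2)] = (21*n^2 + 6*n - 16)/(9*n^4 - 12*n^3 + 16*n^2 - 8*n + 4)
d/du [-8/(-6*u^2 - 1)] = -96*u/(6*u^2 + 1)^2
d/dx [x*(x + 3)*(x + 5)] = 3*x^2 + 16*x + 15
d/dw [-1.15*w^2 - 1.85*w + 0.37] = -2.3*w - 1.85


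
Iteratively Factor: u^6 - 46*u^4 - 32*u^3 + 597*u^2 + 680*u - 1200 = (u + 4)*(u^5 - 4*u^4 - 30*u^3 + 88*u^2 + 245*u - 300) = (u - 5)*(u + 4)*(u^4 + u^3 - 25*u^2 - 37*u + 60) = (u - 5)^2*(u + 4)*(u^3 + 6*u^2 + 5*u - 12) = (u - 5)^2*(u - 1)*(u + 4)*(u^2 + 7*u + 12) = (u - 5)^2*(u - 1)*(u + 4)^2*(u + 3)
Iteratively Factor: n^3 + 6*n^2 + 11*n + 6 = (n + 2)*(n^2 + 4*n + 3) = (n + 1)*(n + 2)*(n + 3)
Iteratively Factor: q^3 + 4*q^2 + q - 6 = (q + 3)*(q^2 + q - 2) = (q - 1)*(q + 3)*(q + 2)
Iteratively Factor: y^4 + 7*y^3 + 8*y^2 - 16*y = (y + 4)*(y^3 + 3*y^2 - 4*y) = (y - 1)*(y + 4)*(y^2 + 4*y) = y*(y - 1)*(y + 4)*(y + 4)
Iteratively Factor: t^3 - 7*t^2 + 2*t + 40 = (t - 5)*(t^2 - 2*t - 8) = (t - 5)*(t - 4)*(t + 2)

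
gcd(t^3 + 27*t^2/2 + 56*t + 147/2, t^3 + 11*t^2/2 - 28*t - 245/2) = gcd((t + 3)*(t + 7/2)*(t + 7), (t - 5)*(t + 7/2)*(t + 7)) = t^2 + 21*t/2 + 49/2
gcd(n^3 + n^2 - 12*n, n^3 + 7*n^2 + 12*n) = n^2 + 4*n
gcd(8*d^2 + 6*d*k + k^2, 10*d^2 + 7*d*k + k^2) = 2*d + k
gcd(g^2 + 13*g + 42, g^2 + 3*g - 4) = 1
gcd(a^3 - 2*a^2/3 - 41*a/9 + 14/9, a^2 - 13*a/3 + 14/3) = a - 7/3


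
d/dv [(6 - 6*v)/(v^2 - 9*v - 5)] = 6*(v^2 - 2*v + 14)/(v^4 - 18*v^3 + 71*v^2 + 90*v + 25)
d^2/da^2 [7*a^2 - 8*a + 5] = 14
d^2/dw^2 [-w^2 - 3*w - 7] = -2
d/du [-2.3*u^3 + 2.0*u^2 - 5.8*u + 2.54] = -6.9*u^2 + 4.0*u - 5.8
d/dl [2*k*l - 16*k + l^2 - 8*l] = 2*k + 2*l - 8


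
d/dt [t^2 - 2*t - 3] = 2*t - 2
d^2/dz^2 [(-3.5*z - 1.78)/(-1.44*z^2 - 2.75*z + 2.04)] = ((2.88*z + 2.75)*(3.5*z + 1.78)*(5.76*z + 5.5) - (30.24*z + 24.3764)*(1.44*z^2 + 2.75*z - 2.04))/(1.44*z^2 + 2.75*z - 2.04)^3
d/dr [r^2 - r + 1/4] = 2*r - 1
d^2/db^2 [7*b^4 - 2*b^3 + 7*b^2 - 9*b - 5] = 84*b^2 - 12*b + 14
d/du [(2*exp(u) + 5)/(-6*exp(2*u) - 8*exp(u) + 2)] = (3*exp(2*u) + 15*exp(u) + 11)*exp(u)/(9*exp(4*u) + 24*exp(3*u) + 10*exp(2*u) - 8*exp(u) + 1)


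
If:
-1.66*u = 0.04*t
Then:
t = -41.5*u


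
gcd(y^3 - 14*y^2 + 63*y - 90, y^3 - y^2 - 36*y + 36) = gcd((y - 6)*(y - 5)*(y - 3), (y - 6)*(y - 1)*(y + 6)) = y - 6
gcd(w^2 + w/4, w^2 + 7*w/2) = w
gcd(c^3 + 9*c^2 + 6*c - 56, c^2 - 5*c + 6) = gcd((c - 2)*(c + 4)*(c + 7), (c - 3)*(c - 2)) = c - 2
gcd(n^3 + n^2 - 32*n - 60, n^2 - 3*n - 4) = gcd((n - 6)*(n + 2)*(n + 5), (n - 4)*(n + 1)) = 1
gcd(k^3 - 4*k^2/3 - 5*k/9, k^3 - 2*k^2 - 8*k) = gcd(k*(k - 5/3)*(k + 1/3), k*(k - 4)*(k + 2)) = k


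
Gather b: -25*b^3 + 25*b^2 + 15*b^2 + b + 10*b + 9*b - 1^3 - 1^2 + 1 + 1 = -25*b^3 + 40*b^2 + 20*b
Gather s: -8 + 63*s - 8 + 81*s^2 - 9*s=81*s^2 + 54*s - 16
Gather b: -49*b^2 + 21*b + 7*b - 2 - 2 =-49*b^2 + 28*b - 4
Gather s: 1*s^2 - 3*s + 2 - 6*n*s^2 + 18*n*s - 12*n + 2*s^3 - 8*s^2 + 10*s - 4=-12*n + 2*s^3 + s^2*(-6*n - 7) + s*(18*n + 7) - 2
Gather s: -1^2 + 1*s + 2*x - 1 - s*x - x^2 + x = s*(1 - x) - x^2 + 3*x - 2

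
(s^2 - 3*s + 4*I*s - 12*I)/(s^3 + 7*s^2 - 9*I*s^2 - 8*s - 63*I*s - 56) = (s^2 + s*(-3 + 4*I) - 12*I)/(s^3 + s^2*(7 - 9*I) - s*(8 + 63*I) - 56)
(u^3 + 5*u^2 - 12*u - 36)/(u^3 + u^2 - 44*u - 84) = (u - 3)/(u - 7)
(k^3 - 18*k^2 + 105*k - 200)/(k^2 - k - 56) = (k^2 - 10*k + 25)/(k + 7)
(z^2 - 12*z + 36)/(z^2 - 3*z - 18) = (z - 6)/(z + 3)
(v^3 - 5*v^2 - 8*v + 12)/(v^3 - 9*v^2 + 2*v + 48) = (v^2 - 7*v + 6)/(v^2 - 11*v + 24)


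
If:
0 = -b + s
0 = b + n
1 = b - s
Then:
No Solution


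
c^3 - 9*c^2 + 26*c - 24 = (c - 4)*(c - 3)*(c - 2)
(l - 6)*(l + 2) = l^2 - 4*l - 12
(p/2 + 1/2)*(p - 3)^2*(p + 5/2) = p^4/2 - 5*p^3/4 - 19*p^2/4 + 33*p/4 + 45/4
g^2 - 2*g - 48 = (g - 8)*(g + 6)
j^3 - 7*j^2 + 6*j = j*(j - 6)*(j - 1)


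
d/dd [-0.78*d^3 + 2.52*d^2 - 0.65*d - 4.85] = -2.34*d^2 + 5.04*d - 0.65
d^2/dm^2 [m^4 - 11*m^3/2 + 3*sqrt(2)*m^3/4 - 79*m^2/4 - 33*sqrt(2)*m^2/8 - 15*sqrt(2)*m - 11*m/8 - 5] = 12*m^2 - 33*m + 9*sqrt(2)*m/2 - 79/2 - 33*sqrt(2)/4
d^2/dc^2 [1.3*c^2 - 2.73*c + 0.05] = 2.60000000000000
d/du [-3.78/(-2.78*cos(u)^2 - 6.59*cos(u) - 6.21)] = (21.0168*cos(u) + 24.9102)*sin(u)/(2.78*cos(u)^2 + 6.59*cos(u) + 6.21)^2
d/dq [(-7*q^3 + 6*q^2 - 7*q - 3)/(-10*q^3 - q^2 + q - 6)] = (67*q^4 - 154*q^3 + 35*q^2 - 78*q + 45)/(100*q^6 + 20*q^5 - 19*q^4 + 118*q^3 + 13*q^2 - 12*q + 36)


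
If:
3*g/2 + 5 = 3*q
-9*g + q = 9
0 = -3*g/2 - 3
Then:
No Solution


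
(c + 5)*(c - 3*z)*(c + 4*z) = c^3 + c^2*z + 5*c^2 - 12*c*z^2 + 5*c*z - 60*z^2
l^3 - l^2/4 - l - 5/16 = (l - 5/4)*(l + 1/2)^2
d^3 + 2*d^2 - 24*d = d*(d - 4)*(d + 6)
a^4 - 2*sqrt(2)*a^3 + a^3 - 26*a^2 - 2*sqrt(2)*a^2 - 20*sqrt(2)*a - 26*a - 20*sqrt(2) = (a + 1)*(a - 5*sqrt(2))*(a + sqrt(2))*(a + 2*sqrt(2))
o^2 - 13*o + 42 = (o - 7)*(o - 6)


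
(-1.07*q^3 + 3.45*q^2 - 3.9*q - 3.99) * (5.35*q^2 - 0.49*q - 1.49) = -5.7245*q^5 + 18.9818*q^4 - 20.9612*q^3 - 24.576*q^2 + 7.7661*q + 5.9451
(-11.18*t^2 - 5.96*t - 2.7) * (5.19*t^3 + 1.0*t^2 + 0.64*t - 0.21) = -58.0242*t^5 - 42.1124*t^4 - 27.1282*t^3 - 4.1666*t^2 - 0.4764*t + 0.567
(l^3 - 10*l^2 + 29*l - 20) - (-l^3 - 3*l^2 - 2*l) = 2*l^3 - 7*l^2 + 31*l - 20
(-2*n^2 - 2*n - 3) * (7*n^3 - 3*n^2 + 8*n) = -14*n^5 - 8*n^4 - 31*n^3 - 7*n^2 - 24*n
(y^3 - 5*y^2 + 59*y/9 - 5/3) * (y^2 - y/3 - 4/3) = y^5 - 16*y^4/3 + 62*y^3/9 + 76*y^2/27 - 221*y/27 + 20/9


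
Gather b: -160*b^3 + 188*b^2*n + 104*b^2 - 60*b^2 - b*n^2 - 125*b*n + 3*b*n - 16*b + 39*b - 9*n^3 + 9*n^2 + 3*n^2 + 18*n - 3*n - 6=-160*b^3 + b^2*(188*n + 44) + b*(-n^2 - 122*n + 23) - 9*n^3 + 12*n^2 + 15*n - 6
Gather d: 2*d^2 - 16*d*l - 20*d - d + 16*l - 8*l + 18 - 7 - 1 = 2*d^2 + d*(-16*l - 21) + 8*l + 10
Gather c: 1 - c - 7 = -c - 6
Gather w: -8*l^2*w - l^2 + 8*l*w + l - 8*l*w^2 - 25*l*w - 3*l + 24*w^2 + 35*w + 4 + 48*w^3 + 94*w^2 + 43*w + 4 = -l^2 - 2*l + 48*w^3 + w^2*(118 - 8*l) + w*(-8*l^2 - 17*l + 78) + 8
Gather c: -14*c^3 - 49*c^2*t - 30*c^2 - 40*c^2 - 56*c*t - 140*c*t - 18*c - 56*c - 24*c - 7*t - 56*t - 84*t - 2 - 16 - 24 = -14*c^3 + c^2*(-49*t - 70) + c*(-196*t - 98) - 147*t - 42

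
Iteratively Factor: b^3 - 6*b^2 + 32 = (b - 4)*(b^2 - 2*b - 8) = (b - 4)^2*(b + 2)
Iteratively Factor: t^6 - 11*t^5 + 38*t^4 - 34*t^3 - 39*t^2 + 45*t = (t)*(t^5 - 11*t^4 + 38*t^3 - 34*t^2 - 39*t + 45) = t*(t - 3)*(t^4 - 8*t^3 + 14*t^2 + 8*t - 15) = t*(t - 3)*(t + 1)*(t^3 - 9*t^2 + 23*t - 15) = t*(t - 5)*(t - 3)*(t + 1)*(t^2 - 4*t + 3) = t*(t - 5)*(t - 3)*(t - 1)*(t + 1)*(t - 3)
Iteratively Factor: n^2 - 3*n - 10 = (n - 5)*(n + 2)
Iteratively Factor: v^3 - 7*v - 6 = (v + 2)*(v^2 - 2*v - 3) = (v + 1)*(v + 2)*(v - 3)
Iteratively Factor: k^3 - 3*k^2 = (k - 3)*(k^2) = k*(k - 3)*(k)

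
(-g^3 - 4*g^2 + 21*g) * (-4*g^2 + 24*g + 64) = 4*g^5 - 8*g^4 - 244*g^3 + 248*g^2 + 1344*g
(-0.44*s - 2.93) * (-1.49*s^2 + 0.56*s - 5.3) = 0.6556*s^3 + 4.1193*s^2 + 0.6912*s + 15.529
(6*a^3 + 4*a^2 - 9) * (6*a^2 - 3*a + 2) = 36*a^5 + 6*a^4 - 46*a^2 + 27*a - 18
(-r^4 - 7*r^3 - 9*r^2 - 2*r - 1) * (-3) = 3*r^4 + 21*r^3 + 27*r^2 + 6*r + 3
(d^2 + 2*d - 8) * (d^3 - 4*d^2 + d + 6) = d^5 - 2*d^4 - 15*d^3 + 40*d^2 + 4*d - 48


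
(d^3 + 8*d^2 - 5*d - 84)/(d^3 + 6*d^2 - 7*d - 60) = (d + 7)/(d + 5)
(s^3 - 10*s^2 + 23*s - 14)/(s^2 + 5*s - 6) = (s^2 - 9*s + 14)/(s + 6)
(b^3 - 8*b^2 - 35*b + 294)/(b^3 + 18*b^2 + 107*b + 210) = (b^2 - 14*b + 49)/(b^2 + 12*b + 35)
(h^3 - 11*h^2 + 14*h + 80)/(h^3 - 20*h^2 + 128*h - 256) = (h^2 - 3*h - 10)/(h^2 - 12*h + 32)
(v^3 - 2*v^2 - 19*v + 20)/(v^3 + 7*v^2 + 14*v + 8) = (v^2 - 6*v + 5)/(v^2 + 3*v + 2)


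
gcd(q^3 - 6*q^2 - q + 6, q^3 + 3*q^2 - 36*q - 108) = q - 6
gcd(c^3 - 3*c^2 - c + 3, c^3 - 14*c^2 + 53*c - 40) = c - 1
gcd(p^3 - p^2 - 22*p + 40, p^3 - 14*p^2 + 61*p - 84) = p - 4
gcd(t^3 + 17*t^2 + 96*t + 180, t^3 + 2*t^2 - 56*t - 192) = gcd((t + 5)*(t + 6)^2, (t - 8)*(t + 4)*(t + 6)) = t + 6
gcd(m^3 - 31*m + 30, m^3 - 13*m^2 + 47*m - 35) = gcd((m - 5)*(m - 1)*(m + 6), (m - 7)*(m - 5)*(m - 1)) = m^2 - 6*m + 5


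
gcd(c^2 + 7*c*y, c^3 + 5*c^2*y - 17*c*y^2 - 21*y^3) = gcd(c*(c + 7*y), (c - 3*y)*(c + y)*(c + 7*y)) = c + 7*y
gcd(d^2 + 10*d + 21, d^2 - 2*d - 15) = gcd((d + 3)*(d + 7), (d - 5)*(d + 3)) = d + 3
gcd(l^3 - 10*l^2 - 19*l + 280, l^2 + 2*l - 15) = l + 5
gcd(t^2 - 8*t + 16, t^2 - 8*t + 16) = t^2 - 8*t + 16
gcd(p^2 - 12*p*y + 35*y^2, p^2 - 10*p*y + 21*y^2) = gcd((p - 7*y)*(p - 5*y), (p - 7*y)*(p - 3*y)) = -p + 7*y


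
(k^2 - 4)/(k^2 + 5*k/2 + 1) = 2*(k - 2)/(2*k + 1)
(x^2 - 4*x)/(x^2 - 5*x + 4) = x/(x - 1)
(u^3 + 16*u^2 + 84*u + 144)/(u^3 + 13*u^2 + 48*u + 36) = (u + 4)/(u + 1)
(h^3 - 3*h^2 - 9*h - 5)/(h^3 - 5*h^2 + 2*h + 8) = (h^2 - 4*h - 5)/(h^2 - 6*h + 8)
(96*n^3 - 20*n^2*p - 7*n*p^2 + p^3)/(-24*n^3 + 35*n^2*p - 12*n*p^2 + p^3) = (4*n + p)/(-n + p)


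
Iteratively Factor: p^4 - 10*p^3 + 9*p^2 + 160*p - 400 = (p + 4)*(p^3 - 14*p^2 + 65*p - 100) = (p - 5)*(p + 4)*(p^2 - 9*p + 20) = (p - 5)*(p - 4)*(p + 4)*(p - 5)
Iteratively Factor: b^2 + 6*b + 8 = (b + 4)*(b + 2)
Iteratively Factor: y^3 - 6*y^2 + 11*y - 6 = (y - 2)*(y^2 - 4*y + 3) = (y - 3)*(y - 2)*(y - 1)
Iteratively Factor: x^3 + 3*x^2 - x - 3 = (x + 3)*(x^2 - 1) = (x + 1)*(x + 3)*(x - 1)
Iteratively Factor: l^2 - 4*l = (l - 4)*(l)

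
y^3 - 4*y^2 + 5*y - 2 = (y - 2)*(y - 1)^2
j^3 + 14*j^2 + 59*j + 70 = (j + 2)*(j + 5)*(j + 7)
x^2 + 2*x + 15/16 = (x + 3/4)*(x + 5/4)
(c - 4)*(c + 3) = c^2 - c - 12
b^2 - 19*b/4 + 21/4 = (b - 3)*(b - 7/4)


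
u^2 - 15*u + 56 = (u - 8)*(u - 7)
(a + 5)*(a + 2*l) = a^2 + 2*a*l + 5*a + 10*l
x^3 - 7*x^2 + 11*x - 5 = (x - 5)*(x - 1)^2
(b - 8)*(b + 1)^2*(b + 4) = b^4 - 2*b^3 - 39*b^2 - 68*b - 32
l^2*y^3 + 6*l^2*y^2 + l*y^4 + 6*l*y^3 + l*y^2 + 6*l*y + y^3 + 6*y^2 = y*(l + y)*(y + 6)*(l*y + 1)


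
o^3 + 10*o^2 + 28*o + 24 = (o + 2)^2*(o + 6)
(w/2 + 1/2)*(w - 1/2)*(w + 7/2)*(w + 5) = w^4/2 + 9*w^3/2 + 85*w^2/8 + 9*w/4 - 35/8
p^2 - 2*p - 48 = (p - 8)*(p + 6)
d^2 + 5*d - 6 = (d - 1)*(d + 6)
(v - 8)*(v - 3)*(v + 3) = v^3 - 8*v^2 - 9*v + 72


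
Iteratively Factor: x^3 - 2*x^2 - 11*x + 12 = (x + 3)*(x^2 - 5*x + 4) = (x - 4)*(x + 3)*(x - 1)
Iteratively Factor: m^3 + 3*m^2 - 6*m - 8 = (m - 2)*(m^2 + 5*m + 4) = (m - 2)*(m + 1)*(m + 4)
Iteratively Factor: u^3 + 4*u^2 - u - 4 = (u + 1)*(u^2 + 3*u - 4) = (u + 1)*(u + 4)*(u - 1)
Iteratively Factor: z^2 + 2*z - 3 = (z - 1)*(z + 3)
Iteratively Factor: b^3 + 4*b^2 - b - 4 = (b + 1)*(b^2 + 3*b - 4) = (b + 1)*(b + 4)*(b - 1)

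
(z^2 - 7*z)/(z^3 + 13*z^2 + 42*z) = (z - 7)/(z^2 + 13*z + 42)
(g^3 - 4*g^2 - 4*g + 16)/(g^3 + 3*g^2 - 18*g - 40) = (g - 2)/(g + 5)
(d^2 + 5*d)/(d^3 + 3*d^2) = (d + 5)/(d*(d + 3))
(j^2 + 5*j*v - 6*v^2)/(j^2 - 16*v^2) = (j^2 + 5*j*v - 6*v^2)/(j^2 - 16*v^2)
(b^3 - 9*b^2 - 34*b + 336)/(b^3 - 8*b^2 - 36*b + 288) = (b - 7)/(b - 6)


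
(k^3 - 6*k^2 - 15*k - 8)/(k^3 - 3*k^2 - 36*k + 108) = (k^3 - 6*k^2 - 15*k - 8)/(k^3 - 3*k^2 - 36*k + 108)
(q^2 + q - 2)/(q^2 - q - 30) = (-q^2 - q + 2)/(-q^2 + q + 30)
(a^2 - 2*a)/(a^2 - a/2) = 2*(a - 2)/(2*a - 1)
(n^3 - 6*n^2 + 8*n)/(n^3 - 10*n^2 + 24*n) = (n - 2)/(n - 6)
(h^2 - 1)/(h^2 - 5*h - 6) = (h - 1)/(h - 6)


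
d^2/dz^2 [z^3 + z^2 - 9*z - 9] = 6*z + 2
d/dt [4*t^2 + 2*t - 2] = 8*t + 2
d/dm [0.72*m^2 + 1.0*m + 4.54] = 1.44*m + 1.0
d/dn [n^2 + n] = 2*n + 1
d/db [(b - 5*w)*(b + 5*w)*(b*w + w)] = w*(3*b^2 + 2*b - 25*w^2)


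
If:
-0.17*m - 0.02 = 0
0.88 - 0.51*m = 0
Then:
No Solution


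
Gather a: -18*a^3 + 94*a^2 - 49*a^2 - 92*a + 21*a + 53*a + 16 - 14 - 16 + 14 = -18*a^3 + 45*a^2 - 18*a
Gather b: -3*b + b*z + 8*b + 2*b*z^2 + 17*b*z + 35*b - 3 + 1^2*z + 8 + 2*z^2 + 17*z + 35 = b*(2*z^2 + 18*z + 40) + 2*z^2 + 18*z + 40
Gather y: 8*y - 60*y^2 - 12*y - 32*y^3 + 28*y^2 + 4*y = -32*y^3 - 32*y^2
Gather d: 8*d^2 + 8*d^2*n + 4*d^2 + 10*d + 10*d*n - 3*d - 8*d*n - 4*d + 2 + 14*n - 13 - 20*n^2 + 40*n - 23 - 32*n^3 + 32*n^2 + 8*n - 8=d^2*(8*n + 12) + d*(2*n + 3) - 32*n^3 + 12*n^2 + 62*n - 42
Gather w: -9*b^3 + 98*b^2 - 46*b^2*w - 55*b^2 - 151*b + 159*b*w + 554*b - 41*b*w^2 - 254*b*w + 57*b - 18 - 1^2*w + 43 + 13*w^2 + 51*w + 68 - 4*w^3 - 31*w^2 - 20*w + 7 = -9*b^3 + 43*b^2 + 460*b - 4*w^3 + w^2*(-41*b - 18) + w*(-46*b^2 - 95*b + 30) + 100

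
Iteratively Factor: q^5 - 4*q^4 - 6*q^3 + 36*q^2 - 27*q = (q - 1)*(q^4 - 3*q^3 - 9*q^2 + 27*q) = q*(q - 1)*(q^3 - 3*q^2 - 9*q + 27) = q*(q - 3)*(q - 1)*(q^2 - 9) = q*(q - 3)^2*(q - 1)*(q + 3)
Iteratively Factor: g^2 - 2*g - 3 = (g + 1)*(g - 3)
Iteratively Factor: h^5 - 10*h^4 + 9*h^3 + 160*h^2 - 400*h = (h + 4)*(h^4 - 14*h^3 + 65*h^2 - 100*h) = h*(h + 4)*(h^3 - 14*h^2 + 65*h - 100) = h*(h - 4)*(h + 4)*(h^2 - 10*h + 25) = h*(h - 5)*(h - 4)*(h + 4)*(h - 5)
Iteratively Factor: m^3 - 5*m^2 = (m - 5)*(m^2) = m*(m - 5)*(m)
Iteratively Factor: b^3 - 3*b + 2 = (b + 2)*(b^2 - 2*b + 1) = (b - 1)*(b + 2)*(b - 1)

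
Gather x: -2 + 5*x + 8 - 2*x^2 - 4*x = -2*x^2 + x + 6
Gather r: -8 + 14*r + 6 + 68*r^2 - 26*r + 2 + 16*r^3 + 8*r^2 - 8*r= 16*r^3 + 76*r^2 - 20*r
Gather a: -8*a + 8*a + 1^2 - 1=0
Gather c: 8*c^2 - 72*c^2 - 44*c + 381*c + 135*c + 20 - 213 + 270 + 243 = -64*c^2 + 472*c + 320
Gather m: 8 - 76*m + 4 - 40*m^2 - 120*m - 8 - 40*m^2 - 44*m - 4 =-80*m^2 - 240*m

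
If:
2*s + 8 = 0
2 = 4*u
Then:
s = -4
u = 1/2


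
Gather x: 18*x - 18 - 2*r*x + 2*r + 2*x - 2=2*r + x*(20 - 2*r) - 20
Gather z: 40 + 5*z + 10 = 5*z + 50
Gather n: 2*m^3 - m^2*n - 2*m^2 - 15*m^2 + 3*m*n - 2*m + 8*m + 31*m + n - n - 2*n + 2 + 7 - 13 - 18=2*m^3 - 17*m^2 + 37*m + n*(-m^2 + 3*m - 2) - 22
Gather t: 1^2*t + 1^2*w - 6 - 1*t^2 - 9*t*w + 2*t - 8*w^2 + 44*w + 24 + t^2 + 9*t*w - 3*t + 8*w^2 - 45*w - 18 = 0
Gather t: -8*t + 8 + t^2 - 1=t^2 - 8*t + 7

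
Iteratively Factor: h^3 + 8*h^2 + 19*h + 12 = (h + 4)*(h^2 + 4*h + 3) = (h + 1)*(h + 4)*(h + 3)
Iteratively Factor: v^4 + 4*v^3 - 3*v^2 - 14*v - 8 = (v - 2)*(v^3 + 6*v^2 + 9*v + 4) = (v - 2)*(v + 1)*(v^2 + 5*v + 4) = (v - 2)*(v + 1)^2*(v + 4)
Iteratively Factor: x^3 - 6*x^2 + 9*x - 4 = (x - 1)*(x^2 - 5*x + 4) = (x - 4)*(x - 1)*(x - 1)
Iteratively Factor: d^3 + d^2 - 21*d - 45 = (d + 3)*(d^2 - 2*d - 15) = (d - 5)*(d + 3)*(d + 3)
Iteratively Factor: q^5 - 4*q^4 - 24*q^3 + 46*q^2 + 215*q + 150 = (q + 1)*(q^4 - 5*q^3 - 19*q^2 + 65*q + 150) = (q - 5)*(q + 1)*(q^3 - 19*q - 30) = (q - 5)*(q + 1)*(q + 3)*(q^2 - 3*q - 10) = (q - 5)*(q + 1)*(q + 2)*(q + 3)*(q - 5)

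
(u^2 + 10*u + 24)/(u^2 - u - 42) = (u + 4)/(u - 7)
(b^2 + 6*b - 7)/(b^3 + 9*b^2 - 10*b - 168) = (b - 1)/(b^2 + 2*b - 24)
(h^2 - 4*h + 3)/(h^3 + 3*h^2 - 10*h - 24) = (h - 1)/(h^2 + 6*h + 8)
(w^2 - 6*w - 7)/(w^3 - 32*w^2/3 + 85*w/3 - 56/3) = 3*(w + 1)/(3*w^2 - 11*w + 8)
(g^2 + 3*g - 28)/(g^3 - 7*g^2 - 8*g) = (-g^2 - 3*g + 28)/(g*(-g^2 + 7*g + 8))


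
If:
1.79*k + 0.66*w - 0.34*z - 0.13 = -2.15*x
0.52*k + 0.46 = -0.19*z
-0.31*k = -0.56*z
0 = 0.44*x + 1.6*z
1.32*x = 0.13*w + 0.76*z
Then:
No Solution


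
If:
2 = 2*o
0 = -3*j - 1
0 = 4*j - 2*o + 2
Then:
No Solution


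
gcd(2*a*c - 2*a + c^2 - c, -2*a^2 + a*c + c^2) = 2*a + c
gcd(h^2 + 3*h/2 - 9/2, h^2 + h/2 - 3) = h - 3/2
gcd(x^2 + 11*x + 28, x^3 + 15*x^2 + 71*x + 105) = x + 7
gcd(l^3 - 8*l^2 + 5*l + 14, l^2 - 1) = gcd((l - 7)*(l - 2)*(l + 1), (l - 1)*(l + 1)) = l + 1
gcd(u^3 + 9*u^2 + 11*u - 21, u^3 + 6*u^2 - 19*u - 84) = u^2 + 10*u + 21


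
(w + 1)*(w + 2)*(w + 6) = w^3 + 9*w^2 + 20*w + 12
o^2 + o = o*(o + 1)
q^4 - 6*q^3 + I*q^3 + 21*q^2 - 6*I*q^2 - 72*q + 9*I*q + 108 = (q - 3)^2*(q - 3*I)*(q + 4*I)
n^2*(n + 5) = n^3 + 5*n^2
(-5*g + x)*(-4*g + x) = 20*g^2 - 9*g*x + x^2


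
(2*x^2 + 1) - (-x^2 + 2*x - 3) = 3*x^2 - 2*x + 4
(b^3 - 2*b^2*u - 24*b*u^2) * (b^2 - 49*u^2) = b^5 - 2*b^4*u - 73*b^3*u^2 + 98*b^2*u^3 + 1176*b*u^4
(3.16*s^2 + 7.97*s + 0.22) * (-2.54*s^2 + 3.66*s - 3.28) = -8.0264*s^4 - 8.6782*s^3 + 18.2466*s^2 - 25.3364*s - 0.7216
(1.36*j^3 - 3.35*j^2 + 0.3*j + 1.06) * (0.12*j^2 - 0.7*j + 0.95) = 0.1632*j^5 - 1.354*j^4 + 3.673*j^3 - 3.2653*j^2 - 0.457*j + 1.007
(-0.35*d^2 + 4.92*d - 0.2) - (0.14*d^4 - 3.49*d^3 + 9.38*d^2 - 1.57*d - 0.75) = -0.14*d^4 + 3.49*d^3 - 9.73*d^2 + 6.49*d + 0.55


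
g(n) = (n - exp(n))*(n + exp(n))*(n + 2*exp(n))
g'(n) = (1 - exp(n))*(n + exp(n))*(n + 2*exp(n)) + (n - exp(n))*(n + exp(n))*(2*exp(n) + 1) + (n - exp(n))*(n + 2*exp(n))*(exp(n) + 1) = 2*n^2*exp(n) + 3*n^2 - 2*n*exp(2*n) + 4*n*exp(n) - 6*exp(3*n) - exp(2*n)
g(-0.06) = -1.61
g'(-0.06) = -6.00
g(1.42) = -146.38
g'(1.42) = -444.35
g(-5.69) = -184.00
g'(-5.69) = 97.27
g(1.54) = -210.72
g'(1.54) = -639.76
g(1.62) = -268.64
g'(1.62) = -815.27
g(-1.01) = -0.25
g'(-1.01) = 2.18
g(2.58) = -4853.42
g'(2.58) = -14531.83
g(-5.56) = -171.64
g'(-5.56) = 92.89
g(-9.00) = -728.98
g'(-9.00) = 243.02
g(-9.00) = -728.98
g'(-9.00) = 243.02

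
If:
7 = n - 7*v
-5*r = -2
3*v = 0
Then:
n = 7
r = 2/5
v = 0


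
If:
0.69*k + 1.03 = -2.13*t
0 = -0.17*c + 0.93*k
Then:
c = -16.8874680306905*t - 8.16624040920716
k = -3.08695652173913*t - 1.49275362318841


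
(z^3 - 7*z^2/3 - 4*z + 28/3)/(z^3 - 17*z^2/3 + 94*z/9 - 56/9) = 3*(z + 2)/(3*z - 4)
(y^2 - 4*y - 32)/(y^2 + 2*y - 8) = (y - 8)/(y - 2)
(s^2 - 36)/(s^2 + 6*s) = (s - 6)/s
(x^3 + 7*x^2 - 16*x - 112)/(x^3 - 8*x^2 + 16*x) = (x^2 + 11*x + 28)/(x*(x - 4))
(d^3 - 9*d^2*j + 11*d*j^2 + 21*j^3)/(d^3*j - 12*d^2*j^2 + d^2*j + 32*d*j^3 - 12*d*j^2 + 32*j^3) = (d^3 - 9*d^2*j + 11*d*j^2 + 21*j^3)/(j*(d^3 - 12*d^2*j + d^2 + 32*d*j^2 - 12*d*j + 32*j^2))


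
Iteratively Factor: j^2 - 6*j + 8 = (j - 2)*(j - 4)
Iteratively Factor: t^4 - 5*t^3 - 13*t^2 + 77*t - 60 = (t - 5)*(t^3 - 13*t + 12) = (t - 5)*(t + 4)*(t^2 - 4*t + 3) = (t - 5)*(t - 3)*(t + 4)*(t - 1)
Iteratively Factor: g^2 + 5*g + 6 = (g + 2)*(g + 3)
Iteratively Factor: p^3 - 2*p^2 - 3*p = (p)*(p^2 - 2*p - 3) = p*(p - 3)*(p + 1)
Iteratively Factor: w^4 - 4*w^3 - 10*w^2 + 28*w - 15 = (w + 3)*(w^3 - 7*w^2 + 11*w - 5) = (w - 1)*(w + 3)*(w^2 - 6*w + 5) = (w - 1)^2*(w + 3)*(w - 5)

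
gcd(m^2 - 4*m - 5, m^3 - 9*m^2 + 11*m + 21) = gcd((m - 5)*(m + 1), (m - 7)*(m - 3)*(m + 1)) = m + 1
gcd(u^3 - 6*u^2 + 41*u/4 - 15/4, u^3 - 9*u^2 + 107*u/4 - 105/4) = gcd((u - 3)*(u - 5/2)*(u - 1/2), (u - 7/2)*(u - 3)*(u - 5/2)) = u^2 - 11*u/2 + 15/2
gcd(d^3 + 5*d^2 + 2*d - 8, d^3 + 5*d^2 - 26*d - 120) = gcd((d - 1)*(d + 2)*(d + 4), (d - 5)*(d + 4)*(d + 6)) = d + 4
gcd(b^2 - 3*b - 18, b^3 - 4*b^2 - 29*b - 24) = b + 3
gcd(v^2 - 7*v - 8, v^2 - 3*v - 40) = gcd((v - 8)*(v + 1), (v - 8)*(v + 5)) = v - 8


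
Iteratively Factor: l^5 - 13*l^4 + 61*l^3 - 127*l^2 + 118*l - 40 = (l - 5)*(l^4 - 8*l^3 + 21*l^2 - 22*l + 8) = (l - 5)*(l - 1)*(l^3 - 7*l^2 + 14*l - 8) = (l - 5)*(l - 4)*(l - 1)*(l^2 - 3*l + 2) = (l - 5)*(l - 4)*(l - 1)^2*(l - 2)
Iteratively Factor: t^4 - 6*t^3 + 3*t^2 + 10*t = (t - 5)*(t^3 - t^2 - 2*t) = (t - 5)*(t + 1)*(t^2 - 2*t) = t*(t - 5)*(t + 1)*(t - 2)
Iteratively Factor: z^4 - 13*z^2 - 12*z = (z + 3)*(z^3 - 3*z^2 - 4*z) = (z - 4)*(z + 3)*(z^2 + z) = z*(z - 4)*(z + 3)*(z + 1)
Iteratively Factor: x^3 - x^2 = (x)*(x^2 - x) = x*(x - 1)*(x)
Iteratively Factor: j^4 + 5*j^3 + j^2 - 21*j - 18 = (j + 3)*(j^3 + 2*j^2 - 5*j - 6) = (j + 3)^2*(j^2 - j - 2) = (j + 1)*(j + 3)^2*(j - 2)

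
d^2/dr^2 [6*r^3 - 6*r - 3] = 36*r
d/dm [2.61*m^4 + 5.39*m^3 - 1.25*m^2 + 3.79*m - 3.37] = 10.44*m^3 + 16.17*m^2 - 2.5*m + 3.79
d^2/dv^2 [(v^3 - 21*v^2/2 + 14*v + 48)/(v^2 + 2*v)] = 6*(13*v^3 + 48*v^2 + 96*v + 64)/(v^3*(v^3 + 6*v^2 + 12*v + 8))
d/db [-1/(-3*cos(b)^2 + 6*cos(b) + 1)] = 6*(cos(b) - 1)*sin(b)/(-3*cos(b)^2 + 6*cos(b) + 1)^2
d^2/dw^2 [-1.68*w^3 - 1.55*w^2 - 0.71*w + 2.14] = -10.08*w - 3.1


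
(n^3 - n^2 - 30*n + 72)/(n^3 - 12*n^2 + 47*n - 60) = (n + 6)/(n - 5)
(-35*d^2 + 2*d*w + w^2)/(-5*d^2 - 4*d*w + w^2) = (7*d + w)/(d + w)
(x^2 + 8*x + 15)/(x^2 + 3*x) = (x + 5)/x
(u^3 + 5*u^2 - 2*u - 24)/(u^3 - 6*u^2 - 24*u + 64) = (u + 3)/(u - 8)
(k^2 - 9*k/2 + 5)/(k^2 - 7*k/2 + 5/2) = (k - 2)/(k - 1)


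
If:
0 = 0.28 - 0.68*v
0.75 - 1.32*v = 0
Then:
No Solution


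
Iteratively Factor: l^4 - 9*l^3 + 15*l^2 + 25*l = (l + 1)*(l^3 - 10*l^2 + 25*l) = (l - 5)*(l + 1)*(l^2 - 5*l) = (l - 5)^2*(l + 1)*(l)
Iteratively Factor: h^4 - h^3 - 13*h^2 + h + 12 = (h - 4)*(h^3 + 3*h^2 - h - 3) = (h - 4)*(h - 1)*(h^2 + 4*h + 3) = (h - 4)*(h - 1)*(h + 3)*(h + 1)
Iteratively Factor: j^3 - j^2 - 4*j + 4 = (j - 1)*(j^2 - 4) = (j - 1)*(j + 2)*(j - 2)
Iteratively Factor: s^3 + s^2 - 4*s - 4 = (s + 1)*(s^2 - 4) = (s + 1)*(s + 2)*(s - 2)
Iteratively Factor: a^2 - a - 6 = (a - 3)*(a + 2)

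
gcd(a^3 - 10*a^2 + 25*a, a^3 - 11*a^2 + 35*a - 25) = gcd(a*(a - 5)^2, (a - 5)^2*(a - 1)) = a^2 - 10*a + 25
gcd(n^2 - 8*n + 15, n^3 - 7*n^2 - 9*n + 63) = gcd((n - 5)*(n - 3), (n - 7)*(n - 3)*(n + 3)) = n - 3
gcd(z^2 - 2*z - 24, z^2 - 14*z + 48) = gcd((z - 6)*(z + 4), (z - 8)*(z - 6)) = z - 6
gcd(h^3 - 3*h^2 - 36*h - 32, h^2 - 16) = h + 4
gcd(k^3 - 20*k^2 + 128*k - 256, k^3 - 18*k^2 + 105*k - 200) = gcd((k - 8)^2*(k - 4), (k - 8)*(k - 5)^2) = k - 8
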